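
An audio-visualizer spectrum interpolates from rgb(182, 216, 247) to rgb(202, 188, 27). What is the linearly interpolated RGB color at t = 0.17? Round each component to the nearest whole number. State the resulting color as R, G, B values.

R = 182 + 0.17 × (202 − 182) = 182 + 0.17 × 20 = 185.4 → 185
G = 216 + 0.17 × (188 − 216) = 216 + 0.17 × -28 = 211.24 → 211
B = 247 + 0.17 × (27 − 247) = 247 + 0.17 × -220 = 209.6 → 210

(185, 211, 210)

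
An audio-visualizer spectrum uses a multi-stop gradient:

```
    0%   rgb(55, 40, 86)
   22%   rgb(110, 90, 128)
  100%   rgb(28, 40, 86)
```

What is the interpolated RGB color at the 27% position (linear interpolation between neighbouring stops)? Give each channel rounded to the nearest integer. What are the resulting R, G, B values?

27% lies between the 22% and 100% stops, so the local fraction is t = (27 − 22)/(100 − 22) = 5/78 ≈ 0.0641.
R = 110 + 0.0641 × (28 − 110) = 104.744 → 105
G = 90 + 0.0641 × (40 − 90) = 86.795 → 87
B = 128 + 0.0641 × (86 − 128) = 125.308 → 125

(105, 87, 125)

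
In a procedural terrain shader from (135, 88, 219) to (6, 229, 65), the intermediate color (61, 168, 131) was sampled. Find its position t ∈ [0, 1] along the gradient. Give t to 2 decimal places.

0.57

Invert the lerp on the B channel (largest span, 154): t = (131 − 219) / (65 − 219) = -88/-154 = 0.57143.
Check on R: (61 − 135)/(6 − 135) = 0.5736 ✓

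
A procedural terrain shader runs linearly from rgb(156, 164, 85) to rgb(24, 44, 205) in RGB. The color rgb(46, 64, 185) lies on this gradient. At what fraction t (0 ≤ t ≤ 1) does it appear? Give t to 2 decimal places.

Invert the lerp on the R channel (largest span, 132): t = (46 − 156) / (24 − 156) = -110/-132 = 0.83333.
Check on G: (64 − 164)/(44 − 164) = 0.8333 ✓

0.83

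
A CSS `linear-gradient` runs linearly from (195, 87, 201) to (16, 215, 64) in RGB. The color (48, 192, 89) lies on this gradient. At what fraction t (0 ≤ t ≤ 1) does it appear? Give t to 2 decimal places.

0.82

Invert the lerp on the R channel (largest span, 179): t = (48 − 195) / (16 − 195) = -147/-179 = 0.82123.
Check on G: (192 − 87)/(215 − 87) = 0.8203 ✓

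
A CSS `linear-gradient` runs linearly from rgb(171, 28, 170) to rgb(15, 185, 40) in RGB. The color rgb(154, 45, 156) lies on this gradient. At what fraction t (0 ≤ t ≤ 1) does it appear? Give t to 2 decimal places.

Invert the lerp on the G channel (largest span, 157): t = (45 − 28) / (185 − 28) = 17/157 = 0.10828.
Check on R: (154 − 171)/(15 − 171) = 0.109 ✓

0.11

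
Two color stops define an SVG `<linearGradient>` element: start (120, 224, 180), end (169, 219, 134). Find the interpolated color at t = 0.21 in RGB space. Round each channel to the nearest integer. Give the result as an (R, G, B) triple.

(130, 223, 170)

R = 120 + 0.21 × (169 − 120) = 120 + 0.21 × 49 = 130.29 → 130
G = 224 + 0.21 × (219 − 224) = 224 + 0.21 × -5 = 222.95 → 223
B = 180 + 0.21 × (134 − 180) = 180 + 0.21 × -46 = 170.34 → 170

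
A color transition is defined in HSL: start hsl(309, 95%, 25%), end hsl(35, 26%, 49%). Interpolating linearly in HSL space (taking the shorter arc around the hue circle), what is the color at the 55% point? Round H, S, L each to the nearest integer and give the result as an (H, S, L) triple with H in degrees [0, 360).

Hue: 35 − 309 = -274°, but |-274| > 180 so the shorter arc goes the other way: Δh = -274 + 360 = 86°.
H = 309 + 0.55 × (86) = 356.3 → 356°
S = 95 + 0.55 × (26 − 95) = 57.05 → 57%
L = 25 + 0.55 × (49 − 25) = 38.2 → 38%

(356, 57, 38)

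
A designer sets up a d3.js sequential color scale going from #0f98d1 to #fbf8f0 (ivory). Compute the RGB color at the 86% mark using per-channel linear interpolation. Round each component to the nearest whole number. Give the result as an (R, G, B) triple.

#0f98d1 → (15, 152, 209); #fbf8f0 → (251, 248, 240).
86% corresponds to t = 0.86.
R = 15 + 0.86 × (251 − 15) = 15 + 0.86 × 236 = 217.96 → 218
G = 152 + 0.86 × (248 − 152) = 152 + 0.86 × 96 = 234.56 → 235
B = 209 + 0.86 × (240 − 209) = 209 + 0.86 × 31 = 235.66 → 236

(218, 235, 236)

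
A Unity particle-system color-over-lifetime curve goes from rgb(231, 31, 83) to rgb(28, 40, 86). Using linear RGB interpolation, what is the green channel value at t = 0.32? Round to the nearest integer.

G = 31 + 0.32 × (40 − 31) = 33.88 → 34

34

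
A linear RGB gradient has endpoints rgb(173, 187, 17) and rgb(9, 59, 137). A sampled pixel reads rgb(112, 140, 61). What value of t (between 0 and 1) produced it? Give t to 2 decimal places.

Invert the lerp on the R channel (largest span, 164): t = (112 − 173) / (9 − 173) = -61/-164 = 0.37195.
Check on G: (140 − 187)/(59 − 187) = 0.3672 ✓

0.37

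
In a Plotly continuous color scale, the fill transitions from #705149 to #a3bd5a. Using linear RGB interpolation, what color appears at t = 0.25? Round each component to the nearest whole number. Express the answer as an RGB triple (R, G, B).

#705149 → (112, 81, 73); #a3bd5a → (163, 189, 90).
R = 112 + 0.25 × (163 − 112) = 112 + 0.25 × 51 = 124.75 → 125
G = 81 + 0.25 × (189 − 81) = 81 + 0.25 × 108 = 108 → 108
B = 73 + 0.25 × (90 − 73) = 73 + 0.25 × 17 = 77.25 → 77
So the blended color is (125, 108, 77), about #7d6c4d.

(125, 108, 77)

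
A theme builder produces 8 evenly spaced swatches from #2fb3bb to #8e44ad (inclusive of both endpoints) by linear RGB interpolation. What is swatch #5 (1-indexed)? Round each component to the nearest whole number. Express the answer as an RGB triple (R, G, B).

(101, 116, 179)

With 8 swatches and endpoints inclusive, swatch 5 sits at t = (5 − 1)/(8 − 1) = 4/7 ≈ 0.5714.
#2fb3bb → (47, 179, 187); #8e44ad → (142, 68, 173).
R = 47 + 0.5714 × (142 − 47) = 101.283 → 101
G = 179 + 0.5714 × (68 − 179) = 115.575 → 116
B = 187 + 0.5714 × (173 − 187) = 179 → 179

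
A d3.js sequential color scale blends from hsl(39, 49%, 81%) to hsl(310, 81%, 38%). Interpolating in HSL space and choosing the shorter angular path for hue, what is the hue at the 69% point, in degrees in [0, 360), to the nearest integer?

Hue: 310 − 39 = 271°, but |271| > 180 so the shorter arc goes the other way: Δh = 271 − 360 = -89°.
H = 39 + 0.69 × (-89) = -22.41 → -22 → -22 mod 360 = 338°

338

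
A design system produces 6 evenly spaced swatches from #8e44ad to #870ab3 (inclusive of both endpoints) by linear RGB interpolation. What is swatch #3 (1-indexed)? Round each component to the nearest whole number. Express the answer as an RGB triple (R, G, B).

With 6 swatches and endpoints inclusive, swatch 3 sits at t = (3 − 1)/(6 − 1) = 2/5 ≈ 0.4.
#8e44ad → (142, 68, 173); #870ab3 → (135, 10, 179).
R = 142 + 0.4 × (135 − 142) = 139.2 → 139
G = 68 + 0.4 × (10 − 68) = 44.8 → 45
B = 173 + 0.4 × (179 − 173) = 175.4 → 175

(139, 45, 175)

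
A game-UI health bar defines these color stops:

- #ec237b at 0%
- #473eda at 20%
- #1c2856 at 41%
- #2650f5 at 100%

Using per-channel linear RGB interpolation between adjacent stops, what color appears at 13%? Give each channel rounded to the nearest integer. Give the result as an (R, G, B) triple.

13% lies between the 0% and 20% stops, so the local fraction is t = (13 − 0)/(20 − 0) = 13/20 ≈ 0.65.
#ec237b → (236, 35, 123); #473eda → (71, 62, 218).
R = 236 + 0.65 × (71 − 236) = 128.75 → 129
G = 35 + 0.65 × (62 − 35) = 52.55 → 53
B = 123 + 0.65 × (218 − 123) = 184.75 → 185

(129, 53, 185)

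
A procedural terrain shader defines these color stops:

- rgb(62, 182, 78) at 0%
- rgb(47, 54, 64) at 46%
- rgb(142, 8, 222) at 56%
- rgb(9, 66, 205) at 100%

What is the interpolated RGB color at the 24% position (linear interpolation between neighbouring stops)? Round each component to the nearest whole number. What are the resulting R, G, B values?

24% lies between the 0% and 46% stops, so the local fraction is t = (24 − 0)/(46 − 0) = 24/46 ≈ 0.5217.
R = 62 + 0.5217 × (47 − 62) = 54.175 → 54
G = 182 + 0.5217 × (54 − 182) = 115.222 → 115
B = 78 + 0.5217 × (64 − 78) = 70.696 → 71

(54, 115, 71)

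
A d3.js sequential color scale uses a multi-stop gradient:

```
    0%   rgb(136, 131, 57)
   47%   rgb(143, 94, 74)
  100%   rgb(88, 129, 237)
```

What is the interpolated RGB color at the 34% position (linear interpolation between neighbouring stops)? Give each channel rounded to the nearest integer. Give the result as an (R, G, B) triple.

(141, 104, 69)

34% lies between the 0% and 47% stops, so the local fraction is t = (34 − 0)/(47 − 0) = 34/47 ≈ 0.7234.
R = 136 + 0.7234 × (143 − 136) = 141.064 → 141
G = 131 + 0.7234 × (94 − 131) = 104.234 → 104
B = 57 + 0.7234 × (74 − 57) = 69.298 → 69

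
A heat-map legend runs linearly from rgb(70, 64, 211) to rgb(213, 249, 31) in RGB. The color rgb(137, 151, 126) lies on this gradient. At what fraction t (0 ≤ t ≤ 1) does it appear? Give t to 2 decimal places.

0.47

Invert the lerp on the G channel (largest span, 185): t = (151 − 64) / (249 − 64) = 87/185 = 0.47027.
Check on R: (137 − 70)/(213 − 70) = 0.4685 ✓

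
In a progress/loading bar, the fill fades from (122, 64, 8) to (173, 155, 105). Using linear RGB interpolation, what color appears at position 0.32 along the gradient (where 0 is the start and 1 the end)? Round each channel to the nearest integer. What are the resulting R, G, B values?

R = 122 + 0.32 × (173 − 122) = 122 + 0.32 × 51 = 138.32 → 138
G = 64 + 0.32 × (155 − 64) = 64 + 0.32 × 91 = 93.12 → 93
B = 8 + 0.32 × (105 − 8) = 8 + 0.32 × 97 = 39.04 → 39

(138, 93, 39)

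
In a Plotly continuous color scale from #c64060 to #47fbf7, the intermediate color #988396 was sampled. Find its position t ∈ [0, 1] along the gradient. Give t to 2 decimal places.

0.36

Invert the lerp on the G channel (largest span, 187): t = (131 − 64) / (251 − 64) = 67/187 = 0.35829.
Check on R: (152 − 198)/(71 − 198) = 0.3622 ✓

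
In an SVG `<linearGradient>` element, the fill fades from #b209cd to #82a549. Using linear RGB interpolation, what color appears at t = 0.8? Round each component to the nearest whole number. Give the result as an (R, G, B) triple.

(140, 134, 99)

#b209cd → (178, 9, 205); #82a549 → (130, 165, 73).
R = 178 + 0.8 × (130 − 178) = 178 + 0.8 × -48 = 139.6 → 140
G = 9 + 0.8 × (165 − 9) = 9 + 0.8 × 156 = 133.8 → 134
B = 205 + 0.8 × (73 − 205) = 205 + 0.8 × -132 = 99.4 → 99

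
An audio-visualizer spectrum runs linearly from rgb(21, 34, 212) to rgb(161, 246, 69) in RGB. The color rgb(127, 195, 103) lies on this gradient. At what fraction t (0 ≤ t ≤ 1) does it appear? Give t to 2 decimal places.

Invert the lerp on the G channel (largest span, 212): t = (195 − 34) / (246 − 34) = 161/212 = 0.75943.
Check on R: (127 − 21)/(161 − 21) = 0.7571 ✓

0.76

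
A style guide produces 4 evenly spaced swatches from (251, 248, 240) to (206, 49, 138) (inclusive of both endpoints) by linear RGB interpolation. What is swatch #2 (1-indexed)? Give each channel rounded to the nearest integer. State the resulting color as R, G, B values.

(236, 182, 206)

With 4 swatches and endpoints inclusive, swatch 2 sits at t = (2 − 1)/(4 − 1) = 1/3 ≈ 0.3333.
R = 251 + 0.3333 × (206 − 251) = 236.001 → 236
G = 248 + 0.3333 × (49 − 248) = 181.673 → 182
B = 240 + 0.3333 × (138 − 240) = 206.003 → 206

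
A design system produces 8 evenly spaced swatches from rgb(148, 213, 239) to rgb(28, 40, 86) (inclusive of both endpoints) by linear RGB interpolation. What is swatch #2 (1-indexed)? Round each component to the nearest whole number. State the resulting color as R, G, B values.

(131, 188, 217)

With 8 swatches and endpoints inclusive, swatch 2 sits at t = (2 − 1)/(8 − 1) = 1/7 ≈ 0.1429.
R = 148 + 0.1429 × (28 − 148) = 130.852 → 131
G = 213 + 0.1429 × (40 − 213) = 188.278 → 188
B = 239 + 0.1429 × (86 − 239) = 217.136 → 217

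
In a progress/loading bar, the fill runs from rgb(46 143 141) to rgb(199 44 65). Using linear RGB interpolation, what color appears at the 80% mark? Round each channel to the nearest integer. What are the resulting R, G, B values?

(168, 64, 80)

80% corresponds to t = 0.8.
R = 46 + 0.8 × (199 − 46) = 46 + 0.8 × 153 = 168.4 → 168
G = 143 + 0.8 × (44 − 143) = 143 + 0.8 × -99 = 63.8 → 64
B = 141 + 0.8 × (65 − 141) = 141 + 0.8 × -76 = 80.2 → 80
So the blended color is (168, 64, 80), about #a84050.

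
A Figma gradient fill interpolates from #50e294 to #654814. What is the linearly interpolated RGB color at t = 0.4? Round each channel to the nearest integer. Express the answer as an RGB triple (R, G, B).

(88, 164, 97)

#50e294 → (80, 226, 148); #654814 → (101, 72, 20).
R = 80 + 0.4 × (101 − 80) = 80 + 0.4 × 21 = 88.4 → 88
G = 226 + 0.4 × (72 − 226) = 226 + 0.4 × -154 = 164.4 → 164
B = 148 + 0.4 × (20 − 148) = 148 + 0.4 × -128 = 96.8 → 97
So the blended color is (88, 164, 97), about #58a461.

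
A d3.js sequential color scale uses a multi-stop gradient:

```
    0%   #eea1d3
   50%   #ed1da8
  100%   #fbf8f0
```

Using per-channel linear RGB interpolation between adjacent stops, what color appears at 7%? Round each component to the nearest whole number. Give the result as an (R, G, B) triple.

7% lies between the 0% and 50% stops, so the local fraction is t = (7 − 0)/(50 − 0) = 7/50 ≈ 0.14.
#eea1d3 → (238, 161, 211); #ed1da8 → (237, 29, 168).
R = 238 + 0.14 × (237 − 238) = 237.86 → 238
G = 161 + 0.14 × (29 − 161) = 142.52 → 143
B = 211 + 0.14 × (168 − 211) = 204.98 → 205

(238, 143, 205)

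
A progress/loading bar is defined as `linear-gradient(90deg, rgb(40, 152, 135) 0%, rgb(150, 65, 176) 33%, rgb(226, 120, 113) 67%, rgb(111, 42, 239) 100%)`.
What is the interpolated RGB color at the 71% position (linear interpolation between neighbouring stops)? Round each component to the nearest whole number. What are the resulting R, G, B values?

(212, 111, 128)

71% lies between the 67% and 100% stops, so the local fraction is t = (71 − 67)/(100 − 67) = 4/33 ≈ 0.1212.
R = 226 + 0.1212 × (111 − 226) = 212.062 → 212
G = 120 + 0.1212 × (42 − 120) = 110.546 → 111
B = 113 + 0.1212 × (239 − 113) = 128.271 → 128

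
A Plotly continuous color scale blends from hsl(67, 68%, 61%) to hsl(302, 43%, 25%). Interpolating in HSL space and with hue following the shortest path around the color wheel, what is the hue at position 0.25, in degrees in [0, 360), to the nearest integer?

Hue: 302 − 67 = 235°, but |235| > 180 so the shorter arc goes the other way: Δh = 235 − 360 = -125°.
H = 67 + 0.25 × (-125) = 35.75 → 36°

36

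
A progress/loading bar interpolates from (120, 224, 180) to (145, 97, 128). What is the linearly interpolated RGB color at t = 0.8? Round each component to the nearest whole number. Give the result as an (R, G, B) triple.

(140, 122, 138)

R = 120 + 0.8 × (145 − 120) = 120 + 0.8 × 25 = 140 → 140
G = 224 + 0.8 × (97 − 224) = 224 + 0.8 × -127 = 122.4 → 122
B = 180 + 0.8 × (128 − 180) = 180 + 0.8 × -52 = 138.4 → 138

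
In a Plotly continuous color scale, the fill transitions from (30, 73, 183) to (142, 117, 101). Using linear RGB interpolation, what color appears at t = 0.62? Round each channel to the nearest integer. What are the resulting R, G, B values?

R = 30 + 0.62 × (142 − 30) = 30 + 0.62 × 112 = 99.44 → 99
G = 73 + 0.62 × (117 − 73) = 73 + 0.62 × 44 = 100.28 → 100
B = 183 + 0.62 × (101 − 183) = 183 + 0.62 × -82 = 132.16 → 132
So the blended color is (99, 100, 132), about #636484.

(99, 100, 132)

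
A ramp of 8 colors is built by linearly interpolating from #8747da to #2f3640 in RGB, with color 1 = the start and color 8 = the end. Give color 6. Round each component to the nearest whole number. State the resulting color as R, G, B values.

With 8 swatches and endpoints inclusive, swatch 6 sits at t = (6 − 1)/(8 − 1) = 5/7 ≈ 0.7143.
#8747da → (135, 71, 218); #2f3640 → (47, 54, 64).
R = 135 + 0.7143 × (47 − 135) = 72.142 → 72
G = 71 + 0.7143 × (54 − 71) = 58.857 → 59
B = 218 + 0.7143 × (64 − 218) = 107.998 → 108

(72, 59, 108)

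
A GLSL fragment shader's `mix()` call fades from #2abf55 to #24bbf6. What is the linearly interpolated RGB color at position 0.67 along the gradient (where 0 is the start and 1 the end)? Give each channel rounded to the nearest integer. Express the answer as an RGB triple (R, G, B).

#2abf55 → (42, 191, 85); #24bbf6 → (36, 187, 246).
R = 42 + 0.67 × (36 − 42) = 42 + 0.67 × -6 = 37.98 → 38
G = 191 + 0.67 × (187 − 191) = 191 + 0.67 × -4 = 188.32 → 188
B = 85 + 0.67 × (246 − 85) = 85 + 0.67 × 161 = 192.87 → 193
So the blended color is (38, 188, 193), about #26bcc1.

(38, 188, 193)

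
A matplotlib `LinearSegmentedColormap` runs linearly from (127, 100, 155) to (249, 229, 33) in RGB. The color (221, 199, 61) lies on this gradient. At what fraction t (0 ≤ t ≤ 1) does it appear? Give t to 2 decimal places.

0.77

Invert the lerp on the G channel (largest span, 129): t = (199 − 100) / (229 − 100) = 99/129 = 0.76744.
Check on R: (221 − 127)/(249 − 127) = 0.7705 ✓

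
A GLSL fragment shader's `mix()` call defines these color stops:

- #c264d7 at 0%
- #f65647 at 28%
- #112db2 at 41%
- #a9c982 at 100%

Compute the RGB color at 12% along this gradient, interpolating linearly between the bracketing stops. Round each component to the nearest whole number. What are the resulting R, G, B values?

(216, 94, 153)

12% lies between the 0% and 28% stops, so the local fraction is t = (12 − 0)/(28 − 0) = 12/28 ≈ 0.4286.
#c264d7 → (194, 100, 215); #f65647 → (246, 86, 71).
R = 194 + 0.4286 × (246 − 194) = 216.287 → 216
G = 100 + 0.4286 × (86 − 100) = 94 → 94
B = 215 + 0.4286 × (71 − 215) = 153.282 → 153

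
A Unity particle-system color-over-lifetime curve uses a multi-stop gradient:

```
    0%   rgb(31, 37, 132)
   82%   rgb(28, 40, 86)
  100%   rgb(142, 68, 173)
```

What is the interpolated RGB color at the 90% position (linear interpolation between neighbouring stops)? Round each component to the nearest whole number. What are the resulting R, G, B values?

(79, 52, 125)

90% lies between the 82% and 100% stops, so the local fraction is t = (90 − 82)/(100 − 82) = 8/18 ≈ 0.4444.
R = 28 + 0.4444 × (142 − 28) = 78.662 → 79
G = 40 + 0.4444 × (68 − 40) = 52.443 → 52
B = 86 + 0.4444 × (173 − 86) = 124.663 → 125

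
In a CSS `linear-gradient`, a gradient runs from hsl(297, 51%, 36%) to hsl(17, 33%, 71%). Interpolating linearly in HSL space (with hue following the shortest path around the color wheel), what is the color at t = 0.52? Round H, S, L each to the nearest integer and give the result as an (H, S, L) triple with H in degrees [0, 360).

Hue: 17 − 297 = -280°, but |-280| > 180 so the shorter arc goes the other way: Δh = -280 + 360 = 80°.
H = 297 + 0.52 × (80) = 338.6 → 339°
S = 51 + 0.52 × (33 − 51) = 41.64 → 42%
L = 36 + 0.52 × (71 − 36) = 54.2 → 54%

(339, 42, 54)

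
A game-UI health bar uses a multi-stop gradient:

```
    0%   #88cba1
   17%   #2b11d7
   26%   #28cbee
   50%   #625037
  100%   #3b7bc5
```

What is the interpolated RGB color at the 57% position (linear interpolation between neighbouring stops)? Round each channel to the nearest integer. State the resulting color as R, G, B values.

(93, 86, 75)

57% lies between the 50% and 100% stops, so the local fraction is t = (57 − 50)/(100 − 50) = 7/50 ≈ 0.14.
#625037 → (98, 80, 55); #3b7bc5 → (59, 123, 197).
R = 98 + 0.14 × (59 − 98) = 92.54 → 93
G = 80 + 0.14 × (123 − 80) = 86.02 → 86
B = 55 + 0.14 × (197 − 55) = 74.88 → 75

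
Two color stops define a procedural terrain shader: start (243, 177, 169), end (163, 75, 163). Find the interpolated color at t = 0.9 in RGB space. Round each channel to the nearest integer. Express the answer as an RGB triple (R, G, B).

(171, 85, 164)

R = 243 + 0.9 × (163 − 243) = 243 + 0.9 × -80 = 171 → 171
G = 177 + 0.9 × (75 − 177) = 177 + 0.9 × -102 = 85.2 → 85
B = 169 + 0.9 × (163 − 169) = 169 + 0.9 × -6 = 163.6 → 164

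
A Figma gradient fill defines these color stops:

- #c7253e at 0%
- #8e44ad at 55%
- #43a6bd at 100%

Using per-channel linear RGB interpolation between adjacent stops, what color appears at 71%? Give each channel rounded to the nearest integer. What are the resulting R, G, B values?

(115, 103, 179)

71% lies between the 55% and 100% stops, so the local fraction is t = (71 − 55)/(100 − 55) = 16/45 ≈ 0.3556.
#8e44ad → (142, 68, 173); #43a6bd → (67, 166, 189).
R = 142 + 0.3556 × (67 − 142) = 115.33 → 115
G = 68 + 0.3556 × (166 − 68) = 102.849 → 103
B = 173 + 0.3556 × (189 − 173) = 178.69 → 179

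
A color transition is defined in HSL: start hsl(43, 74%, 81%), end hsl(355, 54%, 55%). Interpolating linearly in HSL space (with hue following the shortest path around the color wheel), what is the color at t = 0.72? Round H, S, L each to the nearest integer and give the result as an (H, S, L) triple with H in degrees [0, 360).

(8, 60, 62)

Hue: 355 − 43 = 312°, but |312| > 180 so the shorter arc goes the other way: Δh = 312 − 360 = -48°.
H = 43 + 0.72 × (-48) = 8.44 → 8°
S = 74 + 0.72 × (54 − 74) = 59.6 → 60%
L = 81 + 0.72 × (55 − 81) = 62.28 → 62%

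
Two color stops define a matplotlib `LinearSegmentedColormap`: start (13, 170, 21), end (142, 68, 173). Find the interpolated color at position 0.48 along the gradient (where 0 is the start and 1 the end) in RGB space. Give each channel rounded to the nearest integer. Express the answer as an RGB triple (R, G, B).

(75, 121, 94)

R = 13 + 0.48 × (142 − 13) = 13 + 0.48 × 129 = 74.92 → 75
G = 170 + 0.48 × (68 − 170) = 170 + 0.48 × -102 = 121.04 → 121
B = 21 + 0.48 × (173 − 21) = 21 + 0.48 × 152 = 93.96 → 94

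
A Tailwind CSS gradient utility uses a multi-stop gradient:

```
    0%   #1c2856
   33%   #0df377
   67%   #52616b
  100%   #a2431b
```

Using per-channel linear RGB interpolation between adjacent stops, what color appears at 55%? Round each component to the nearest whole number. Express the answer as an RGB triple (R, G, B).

55% lies between the 33% and 67% stops, so the local fraction is t = (55 − 33)/(67 − 33) = 22/34 ≈ 0.6471.
#0df377 → (13, 243, 119); #52616b → (82, 97, 107).
R = 13 + 0.6471 × (82 − 13) = 57.65 → 58
G = 243 + 0.6471 × (97 − 243) = 148.523 → 149
B = 119 + 0.6471 × (107 − 119) = 111.235 → 111

(58, 149, 111)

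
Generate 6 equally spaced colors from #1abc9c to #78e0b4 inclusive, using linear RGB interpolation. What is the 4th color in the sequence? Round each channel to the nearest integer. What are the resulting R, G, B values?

With 6 swatches and endpoints inclusive, swatch 4 sits at t = (4 − 1)/(6 − 1) = 3/5 ≈ 0.6.
#1abc9c → (26, 188, 156); #78e0b4 → (120, 224, 180).
R = 26 + 0.6 × (120 − 26) = 82.4 → 82
G = 188 + 0.6 × (224 − 188) = 209.6 → 210
B = 156 + 0.6 × (180 − 156) = 170.4 → 170

(82, 210, 170)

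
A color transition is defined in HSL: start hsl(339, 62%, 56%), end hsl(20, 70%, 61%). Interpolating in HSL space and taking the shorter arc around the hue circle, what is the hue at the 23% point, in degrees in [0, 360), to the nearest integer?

348

Hue: 20 − 339 = -319°, but |-319| > 180 so the shorter arc goes the other way: Δh = -319 + 360 = 41°.
H = 339 + 0.23 × (41) = 348.43 → 348°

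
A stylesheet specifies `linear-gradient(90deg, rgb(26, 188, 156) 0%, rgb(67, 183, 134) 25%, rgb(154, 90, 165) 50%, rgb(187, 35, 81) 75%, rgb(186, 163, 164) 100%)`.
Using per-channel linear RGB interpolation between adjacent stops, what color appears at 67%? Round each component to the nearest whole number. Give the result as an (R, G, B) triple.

67% lies between the 50% and 75% stops, so the local fraction is t = (67 − 50)/(75 − 50) = 17/25 ≈ 0.68.
R = 154 + 0.68 × (187 − 154) = 176.44 → 176
G = 90 + 0.68 × (35 − 90) = 52.6 → 53
B = 165 + 0.68 × (81 − 165) = 107.88 → 108

(176, 53, 108)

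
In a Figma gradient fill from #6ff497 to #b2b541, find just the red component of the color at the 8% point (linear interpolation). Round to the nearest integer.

116

R₁ = 111 (from #6ff497), R₂ = 178 (from #b2b541).
R = 111 + 0.08 × (178 − 111) = 116.36 → 116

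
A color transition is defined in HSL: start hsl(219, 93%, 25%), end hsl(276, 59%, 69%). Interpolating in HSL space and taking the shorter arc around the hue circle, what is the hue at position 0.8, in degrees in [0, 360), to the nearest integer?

Hue arc: Δh = 276 − 219 = 57° (|Δh| ≤ 180, already the shorter path).
H = 219 + 0.8 × (57) = 264.6 → 265°

265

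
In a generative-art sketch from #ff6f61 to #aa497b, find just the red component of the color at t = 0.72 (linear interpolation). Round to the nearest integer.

R₁ = 255 (from #ff6f61), R₂ = 170 (from #aa497b).
R = 255 + 0.72 × (170 − 255) = 193.8 → 194

194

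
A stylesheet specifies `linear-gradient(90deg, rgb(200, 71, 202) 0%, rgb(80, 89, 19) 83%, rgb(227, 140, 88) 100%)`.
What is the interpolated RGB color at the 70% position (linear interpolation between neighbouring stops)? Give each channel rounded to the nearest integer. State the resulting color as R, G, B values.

70% lies between the 0% and 83% stops, so the local fraction is t = (70 − 0)/(83 − 0) = 70/83 ≈ 0.8434.
R = 200 + 0.8434 × (80 − 200) = 98.792 → 99
G = 71 + 0.8434 × (89 − 71) = 86.181 → 86
B = 202 + 0.8434 × (19 − 202) = 47.658 → 48

(99, 86, 48)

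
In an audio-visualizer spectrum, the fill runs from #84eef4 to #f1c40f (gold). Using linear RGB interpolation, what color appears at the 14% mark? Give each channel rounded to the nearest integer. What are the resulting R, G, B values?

(147, 232, 212)

#84eef4 → (132, 238, 244); #f1c40f → (241, 196, 15).
14% corresponds to t = 0.14.
R = 132 + 0.14 × (241 − 132) = 132 + 0.14 × 109 = 147.26 → 147
G = 238 + 0.14 × (196 − 238) = 238 + 0.14 × -42 = 232.12 → 232
B = 244 + 0.14 × (15 − 244) = 244 + 0.14 × -229 = 211.94 → 212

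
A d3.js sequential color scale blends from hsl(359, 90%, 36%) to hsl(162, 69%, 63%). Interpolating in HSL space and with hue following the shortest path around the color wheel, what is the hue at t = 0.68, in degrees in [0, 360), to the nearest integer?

Hue: 162 − 359 = -197°, but |-197| > 180 so the shorter arc goes the other way: Δh = -197 + 360 = 163°.
H = 359 + 0.68 × (163) = 469.84 → 470 → 470 mod 360 = 110°

110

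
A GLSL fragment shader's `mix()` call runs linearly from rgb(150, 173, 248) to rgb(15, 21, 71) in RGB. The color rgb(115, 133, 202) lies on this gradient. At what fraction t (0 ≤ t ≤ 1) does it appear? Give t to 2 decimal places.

Invert the lerp on the B channel (largest span, 177): t = (202 − 248) / (71 − 248) = -46/-177 = 0.25989.
Check on R: (115 − 150)/(15 − 150) = 0.2593 ✓

0.26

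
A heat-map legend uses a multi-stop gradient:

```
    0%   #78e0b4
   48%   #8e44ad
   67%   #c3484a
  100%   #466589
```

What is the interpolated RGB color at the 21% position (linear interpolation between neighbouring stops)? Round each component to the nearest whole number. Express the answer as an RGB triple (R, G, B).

21% lies between the 0% and 48% stops, so the local fraction is t = (21 − 0)/(48 − 0) = 21/48 ≈ 0.4375.
#78e0b4 → (120, 224, 180); #8e44ad → (142, 68, 173).
R = 120 + 0.4375 × (142 − 120) = 129.625 → 130
G = 224 + 0.4375 × (68 − 224) = 155.75 → 156
B = 180 + 0.4375 × (173 − 180) = 176.938 → 177

(130, 156, 177)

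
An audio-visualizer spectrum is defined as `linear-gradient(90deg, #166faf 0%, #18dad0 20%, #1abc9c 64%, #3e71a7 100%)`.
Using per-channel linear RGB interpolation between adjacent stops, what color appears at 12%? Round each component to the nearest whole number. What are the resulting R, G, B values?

(23, 175, 195)

12% lies between the 0% and 20% stops, so the local fraction is t = (12 − 0)/(20 − 0) = 12/20 ≈ 0.6.
#166faf → (22, 111, 175); #18dad0 → (24, 218, 208).
R = 22 + 0.6 × (24 − 22) = 23.2 → 23
G = 111 + 0.6 × (218 − 111) = 175.2 → 175
B = 175 + 0.6 × (208 − 175) = 194.8 → 195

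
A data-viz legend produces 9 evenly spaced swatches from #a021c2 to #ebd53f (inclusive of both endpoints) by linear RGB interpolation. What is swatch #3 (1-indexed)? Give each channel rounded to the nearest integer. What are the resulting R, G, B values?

With 9 swatches and endpoints inclusive, swatch 3 sits at t = (3 − 1)/(9 − 1) = 2/8 ≈ 0.25.
#a021c2 → (160, 33, 194); #ebd53f → (235, 213, 63).
R = 160 + 0.25 × (235 − 160) = 178.75 → 179
G = 33 + 0.25 × (213 − 33) = 78 → 78
B = 194 + 0.25 × (63 − 194) = 161.25 → 161

(179, 78, 161)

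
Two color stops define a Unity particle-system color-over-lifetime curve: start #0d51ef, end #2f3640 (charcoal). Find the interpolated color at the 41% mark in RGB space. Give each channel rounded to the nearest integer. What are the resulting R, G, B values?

#0d51ef → (13, 81, 239); #2f3640 → (47, 54, 64).
41% corresponds to t = 0.41.
R = 13 + 0.41 × (47 − 13) = 13 + 0.41 × 34 = 26.94 → 27
G = 81 + 0.41 × (54 − 81) = 81 + 0.41 × -27 = 69.93 → 70
B = 239 + 0.41 × (64 − 239) = 239 + 0.41 × -175 = 167.25 → 167

(27, 70, 167)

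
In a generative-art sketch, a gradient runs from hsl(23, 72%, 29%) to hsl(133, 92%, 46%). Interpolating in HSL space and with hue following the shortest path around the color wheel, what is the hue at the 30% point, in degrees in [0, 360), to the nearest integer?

56

Hue arc: Δh = 133 − 23 = 110° (|Δh| ≤ 180, already the shorter path).
H = 23 + 0.3 × (110) = 56 → 56°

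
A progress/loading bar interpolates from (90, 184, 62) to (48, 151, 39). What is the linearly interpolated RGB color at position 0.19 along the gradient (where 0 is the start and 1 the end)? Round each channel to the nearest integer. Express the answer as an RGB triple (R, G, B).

R = 90 + 0.19 × (48 − 90) = 90 + 0.19 × -42 = 82.02 → 82
G = 184 + 0.19 × (151 − 184) = 184 + 0.19 × -33 = 177.73 → 178
B = 62 + 0.19 × (39 − 62) = 62 + 0.19 × -23 = 57.63 → 58
So the blended color is (82, 178, 58), about #52b23a.

(82, 178, 58)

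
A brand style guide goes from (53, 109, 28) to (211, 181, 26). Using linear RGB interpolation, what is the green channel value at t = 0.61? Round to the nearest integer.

153

G = 109 + 0.61 × (181 − 109) = 152.92 → 153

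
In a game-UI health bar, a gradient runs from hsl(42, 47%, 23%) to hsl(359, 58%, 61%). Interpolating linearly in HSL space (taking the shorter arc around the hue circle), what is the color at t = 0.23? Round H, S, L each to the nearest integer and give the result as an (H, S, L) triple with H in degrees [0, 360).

Hue: 359 − 42 = 317°, but |317| > 180 so the shorter arc goes the other way: Δh = 317 − 360 = -43°.
H = 42 + 0.23 × (-43) = 32.11 → 32°
S = 47 + 0.23 × (58 − 47) = 49.53 → 50%
L = 23 + 0.23 × (61 − 23) = 31.74 → 32%

(32, 50, 32)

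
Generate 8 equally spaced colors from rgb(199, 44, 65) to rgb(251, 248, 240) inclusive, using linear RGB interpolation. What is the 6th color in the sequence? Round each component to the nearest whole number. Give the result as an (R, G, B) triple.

With 8 swatches and endpoints inclusive, swatch 6 sits at t = (6 − 1)/(8 − 1) = 5/7 ≈ 0.7143.
R = 199 + 0.7143 × (251 − 199) = 236.144 → 236
G = 44 + 0.7143 × (248 − 44) = 189.717 → 190
B = 65 + 0.7143 × (240 − 65) = 190.002 → 190

(236, 190, 190)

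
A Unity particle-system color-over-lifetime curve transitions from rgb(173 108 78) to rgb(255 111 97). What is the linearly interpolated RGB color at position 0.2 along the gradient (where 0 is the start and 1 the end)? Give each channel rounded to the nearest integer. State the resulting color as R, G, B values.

R = 173 + 0.2 × (255 − 173) = 173 + 0.2 × 82 = 189.4 → 189
G = 108 + 0.2 × (111 − 108) = 108 + 0.2 × 3 = 108.6 → 109
B = 78 + 0.2 × (97 − 78) = 78 + 0.2 × 19 = 81.8 → 82

(189, 109, 82)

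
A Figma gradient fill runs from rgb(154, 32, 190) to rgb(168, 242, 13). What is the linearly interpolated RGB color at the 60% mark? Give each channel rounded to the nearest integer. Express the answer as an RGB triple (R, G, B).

(162, 158, 84)

60% corresponds to t = 0.6.
R = 154 + 0.6 × (168 − 154) = 154 + 0.6 × 14 = 162.4 → 162
G = 32 + 0.6 × (242 − 32) = 32 + 0.6 × 210 = 158 → 158
B = 190 + 0.6 × (13 − 190) = 190 + 0.6 × -177 = 83.8 → 84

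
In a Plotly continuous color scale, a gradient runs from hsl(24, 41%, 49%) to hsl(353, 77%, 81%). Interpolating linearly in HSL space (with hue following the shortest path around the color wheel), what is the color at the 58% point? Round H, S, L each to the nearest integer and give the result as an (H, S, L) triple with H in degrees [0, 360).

(6, 62, 68)

Hue: 353 − 24 = 329°, but |329| > 180 so the shorter arc goes the other way: Δh = 329 − 360 = -31°.
H = 24 + 0.58 × (-31) = 6.02 → 6°
S = 41 + 0.58 × (77 − 41) = 61.88 → 62%
L = 49 + 0.58 × (81 − 49) = 67.56 → 68%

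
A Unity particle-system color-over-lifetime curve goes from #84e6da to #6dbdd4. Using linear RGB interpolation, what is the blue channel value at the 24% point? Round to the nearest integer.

217

B₁ = 218 (from #84e6da), B₂ = 212 (from #6dbdd4).
B = 218 + 0.24 × (212 − 218) = 216.56 → 217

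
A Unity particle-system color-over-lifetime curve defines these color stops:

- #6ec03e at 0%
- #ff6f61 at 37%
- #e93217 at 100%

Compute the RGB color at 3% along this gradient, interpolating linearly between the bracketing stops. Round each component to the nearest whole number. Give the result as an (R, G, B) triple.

(122, 185, 65)

3% lies between the 0% and 37% stops, so the local fraction is t = (3 − 0)/(37 − 0) = 3/37 ≈ 0.0811.
#6ec03e → (110, 192, 62); #ff6f61 → (255, 111, 97).
R = 110 + 0.0811 × (255 − 110) = 121.76 → 122
G = 192 + 0.0811 × (111 − 192) = 185.431 → 185
B = 62 + 0.0811 × (97 − 62) = 64.838 → 65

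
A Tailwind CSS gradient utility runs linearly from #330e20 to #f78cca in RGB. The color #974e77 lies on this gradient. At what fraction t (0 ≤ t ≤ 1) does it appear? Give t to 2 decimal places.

0.51

Invert the lerp on the R channel (largest span, 196): t = (151 − 51) / (247 − 51) = 100/196 = 0.5102.
Check on G: (78 − 14)/(140 − 14) = 0.5079 ✓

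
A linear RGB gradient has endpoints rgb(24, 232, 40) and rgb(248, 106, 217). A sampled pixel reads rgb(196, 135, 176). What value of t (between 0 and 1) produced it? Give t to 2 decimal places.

0.77

Invert the lerp on the R channel (largest span, 224): t = (196 − 24) / (248 − 24) = 172/224 = 0.76786.
Check on G: (135 − 232)/(106 − 232) = 0.7698 ✓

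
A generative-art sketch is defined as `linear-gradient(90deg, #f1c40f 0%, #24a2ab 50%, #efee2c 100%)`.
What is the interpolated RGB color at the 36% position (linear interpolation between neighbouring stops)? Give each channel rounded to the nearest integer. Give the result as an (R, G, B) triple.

36% lies between the 0% and 50% stops, so the local fraction is t = (36 − 0)/(50 − 0) = 36/50 ≈ 0.72.
#f1c40f → (241, 196, 15); #24a2ab → (36, 162, 171).
R = 241 + 0.72 × (36 − 241) = 93.4 → 93
G = 196 + 0.72 × (162 − 196) = 171.52 → 172
B = 15 + 0.72 × (171 − 15) = 127.32 → 127

(93, 172, 127)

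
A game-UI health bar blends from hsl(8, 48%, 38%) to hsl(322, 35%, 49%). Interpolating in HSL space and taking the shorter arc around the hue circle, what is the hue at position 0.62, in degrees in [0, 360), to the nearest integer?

339

Hue: 322 − 8 = 314°, but |314| > 180 so the shorter arc goes the other way: Δh = 314 − 360 = -46°.
H = 8 + 0.62 × (-46) = -20.52 → -21 → -21 mod 360 = 339°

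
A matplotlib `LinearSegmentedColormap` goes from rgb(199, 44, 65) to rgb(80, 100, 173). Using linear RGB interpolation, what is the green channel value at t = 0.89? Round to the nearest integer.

G = 44 + 0.89 × (100 − 44) = 93.84 → 94

94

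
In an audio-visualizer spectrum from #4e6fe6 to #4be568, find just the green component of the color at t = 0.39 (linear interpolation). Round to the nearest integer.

157

G₁ = 111 (from #4e6fe6), G₂ = 229 (from #4be568).
G = 111 + 0.39 × (229 − 111) = 157.02 → 157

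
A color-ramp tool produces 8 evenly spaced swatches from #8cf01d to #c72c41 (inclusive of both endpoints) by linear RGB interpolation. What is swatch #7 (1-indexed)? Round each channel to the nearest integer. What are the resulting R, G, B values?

(191, 72, 60)

With 8 swatches and endpoints inclusive, swatch 7 sits at t = (7 − 1)/(8 − 1) = 6/7 ≈ 0.8571.
#8cf01d → (140, 240, 29); #c72c41 → (199, 44, 65).
R = 140 + 0.8571 × (199 − 140) = 190.569 → 191
G = 240 + 0.8571 × (44 − 240) = 72.008 → 72
B = 29 + 0.8571 × (65 − 29) = 59.856 → 60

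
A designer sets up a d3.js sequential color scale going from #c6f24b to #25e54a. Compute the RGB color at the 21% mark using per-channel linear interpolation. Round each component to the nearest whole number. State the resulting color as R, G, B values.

#c6f24b → (198, 242, 75); #25e54a → (37, 229, 74).
21% corresponds to t = 0.21.
R = 198 + 0.21 × (37 − 198) = 198 + 0.21 × -161 = 164.19 → 164
G = 242 + 0.21 × (229 − 242) = 242 + 0.21 × -13 = 239.27 → 239
B = 75 + 0.21 × (74 − 75) = 75 + 0.21 × -1 = 74.79 → 75

(164, 239, 75)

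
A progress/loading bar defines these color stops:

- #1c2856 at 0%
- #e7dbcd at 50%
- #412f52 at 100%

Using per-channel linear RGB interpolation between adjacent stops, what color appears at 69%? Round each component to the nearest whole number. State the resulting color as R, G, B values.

69% lies between the 50% and 100% stops, so the local fraction is t = (69 − 50)/(100 − 50) = 19/50 ≈ 0.38.
#e7dbcd → (231, 219, 205); #412f52 → (65, 47, 82).
R = 231 + 0.38 × (65 − 231) = 167.92 → 168
G = 219 + 0.38 × (47 − 219) = 153.64 → 154
B = 205 + 0.38 × (82 − 205) = 158.26 → 158

(168, 154, 158)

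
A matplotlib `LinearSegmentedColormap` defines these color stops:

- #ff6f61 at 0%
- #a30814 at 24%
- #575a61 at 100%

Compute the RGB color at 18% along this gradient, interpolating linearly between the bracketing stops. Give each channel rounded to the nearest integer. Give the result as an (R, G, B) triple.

18% lies between the 0% and 24% stops, so the local fraction is t = (18 − 0)/(24 − 0) = 18/24 ≈ 0.75.
#ff6f61 → (255, 111, 97); #a30814 → (163, 8, 20).
R = 255 + 0.75 × (163 − 255) = 186 → 186
G = 111 + 0.75 × (8 − 111) = 33.75 → 34
B = 97 + 0.75 × (20 − 97) = 39.25 → 39

(186, 34, 39)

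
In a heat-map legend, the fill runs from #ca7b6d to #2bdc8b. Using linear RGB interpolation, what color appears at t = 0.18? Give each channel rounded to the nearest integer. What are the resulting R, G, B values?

#ca7b6d → (202, 123, 109); #2bdc8b → (43, 220, 139).
R = 202 + 0.18 × (43 − 202) = 202 + 0.18 × -159 = 173.38 → 173
G = 123 + 0.18 × (220 − 123) = 123 + 0.18 × 97 = 140.46 → 140
B = 109 + 0.18 × (139 − 109) = 109 + 0.18 × 30 = 114.4 → 114

(173, 140, 114)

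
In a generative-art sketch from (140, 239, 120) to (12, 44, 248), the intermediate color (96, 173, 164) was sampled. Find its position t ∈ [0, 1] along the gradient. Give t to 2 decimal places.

Invert the lerp on the G channel (largest span, 195): t = (173 − 239) / (44 − 239) = -66/-195 = 0.33846.
Check on R: (96 − 140)/(12 − 140) = 0.3438 ✓

0.34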